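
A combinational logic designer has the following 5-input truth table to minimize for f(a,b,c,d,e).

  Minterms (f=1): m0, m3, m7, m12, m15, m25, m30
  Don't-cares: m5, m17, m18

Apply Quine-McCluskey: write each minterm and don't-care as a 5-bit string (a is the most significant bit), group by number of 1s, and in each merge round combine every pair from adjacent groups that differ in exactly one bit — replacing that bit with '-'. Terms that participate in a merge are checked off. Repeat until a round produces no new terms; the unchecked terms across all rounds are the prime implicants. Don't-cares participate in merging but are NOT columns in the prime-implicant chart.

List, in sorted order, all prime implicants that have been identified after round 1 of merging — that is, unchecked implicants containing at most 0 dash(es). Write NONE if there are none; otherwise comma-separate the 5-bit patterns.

00000, 01100, 10010, 11110

size-2^0 implicants → 00000  00011(✓)  00101(✓)  00111(✓)  01100  01111(✓)  10001(✓)  10010  11001(✓)  11110
size-2^1 implicants → 0-111  00-11  001-1  1-001
Unchecked terms (primes): 0-111, 00-11, 00000, 001-1, 01100, 1-001, 10010, 11110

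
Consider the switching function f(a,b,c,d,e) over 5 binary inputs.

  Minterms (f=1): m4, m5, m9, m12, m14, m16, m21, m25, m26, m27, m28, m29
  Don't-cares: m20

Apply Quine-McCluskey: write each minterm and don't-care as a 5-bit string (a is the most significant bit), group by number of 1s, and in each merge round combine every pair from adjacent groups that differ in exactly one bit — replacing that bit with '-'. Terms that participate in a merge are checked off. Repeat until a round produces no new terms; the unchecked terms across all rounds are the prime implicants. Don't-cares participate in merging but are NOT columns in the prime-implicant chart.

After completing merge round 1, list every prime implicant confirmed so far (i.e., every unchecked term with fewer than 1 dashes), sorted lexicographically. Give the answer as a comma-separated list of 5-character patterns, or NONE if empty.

NONE

size-2^0 implicants → 00100(✓)  00101(✓)  01001(✓)  01100(✓)  01110(✓)  10000(✓)  10100(✓)  10101(✓)  11001(✓)  11010(✓)  11011(✓)  11100(✓)  11101(✓)
size-2^1 implicants → -0100(✓)  -0101(✓)  -1001  -1100(✓)  0-100(✓)  0010-(✓)  011-0  1-100(✓)  1-101(✓)  10-00  1010-(✓)  11-01  110-1  1101-  1110-(✓)
size-2^2 implicants → --100  -010-  1-10-
Unchecked terms (primes): --100, -010-, -1001, 011-0, 1-10-, 10-00, 11-01, 110-1, 1101-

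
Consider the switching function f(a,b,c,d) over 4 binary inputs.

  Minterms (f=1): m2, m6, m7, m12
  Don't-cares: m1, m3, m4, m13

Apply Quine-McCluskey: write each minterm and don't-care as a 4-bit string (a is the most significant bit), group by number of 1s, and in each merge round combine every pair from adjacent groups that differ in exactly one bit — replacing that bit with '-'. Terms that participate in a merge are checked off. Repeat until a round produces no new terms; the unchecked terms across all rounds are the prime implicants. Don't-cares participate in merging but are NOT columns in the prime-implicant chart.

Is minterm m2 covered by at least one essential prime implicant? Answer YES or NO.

YES

[col 0] 0001*, 0010*, 0011*, 0100*, 0110*, 0111*, 1100*, 1101*
[col 1] -100, 0-10*, 0-11*, 00-1, 001-*, 01-0, 011-*, 110-
[col 2] 0-1-
Prime implicants: -100, 0-1-, 00-1, 01-0, 110-
PI chart (minterm → PIs covering it):
  2 | 0-1-  (sole → essential)
  6 | 0-1-,01-0
  7 | 0-1-  (sole → essential)
  12 | -100,110-
Essential prime implicants: 0-1-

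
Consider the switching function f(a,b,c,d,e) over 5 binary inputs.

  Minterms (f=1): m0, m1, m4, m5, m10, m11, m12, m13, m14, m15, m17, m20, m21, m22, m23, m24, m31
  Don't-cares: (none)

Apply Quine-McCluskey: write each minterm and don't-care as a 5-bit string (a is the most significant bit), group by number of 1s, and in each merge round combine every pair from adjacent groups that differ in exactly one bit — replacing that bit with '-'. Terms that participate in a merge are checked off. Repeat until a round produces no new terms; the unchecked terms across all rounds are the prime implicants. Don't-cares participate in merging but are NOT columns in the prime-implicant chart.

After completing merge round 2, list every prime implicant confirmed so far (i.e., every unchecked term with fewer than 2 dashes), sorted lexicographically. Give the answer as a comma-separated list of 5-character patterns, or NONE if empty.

-1111, 1-111, 11000

[col 0] 00000*, 00001*, 00100*, 00101*, 01010*, 01011*, 01100*, 01101*, 01110*, 01111*, 10001*, 10100*, 10101*, 10110*, 10111*, 11000, 11111*
[col 1] -0001*, -0100*, -0101*, -1111, 0-100*, 0-101*, 00-00*, 00-01*, 0000-*, 0010-*, 01-10*, 01-11*, 0101-*, 011-0*, 011-1*, 0110-*, 0111-*, 1-111, 10-01*, 101-0*, 101-1*, 1010-*, 1011-*
[col 2] -0-01, -010-, 0-10-, 00-0-, 01-1-, 011--, 101--
Prime implicants: -0-01, -010-, -1111, 0-10-, 00-0-, 01-1-, 011--, 1-111, 101--, 11000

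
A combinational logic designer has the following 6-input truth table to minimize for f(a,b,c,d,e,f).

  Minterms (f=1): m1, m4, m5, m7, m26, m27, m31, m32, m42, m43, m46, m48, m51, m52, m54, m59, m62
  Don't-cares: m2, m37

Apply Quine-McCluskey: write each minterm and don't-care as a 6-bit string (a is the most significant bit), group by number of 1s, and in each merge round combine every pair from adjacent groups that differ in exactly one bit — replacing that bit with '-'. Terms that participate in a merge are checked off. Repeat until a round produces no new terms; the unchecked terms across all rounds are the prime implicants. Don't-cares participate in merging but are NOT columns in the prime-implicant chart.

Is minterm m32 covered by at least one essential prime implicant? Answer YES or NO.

size-2^0 implicants → 000001(✓)  000010  000100(✓)  000101(✓)  000111(✓)  011010(✓)  011011(✓)  011111(✓)  100000(✓)  100101(✓)  101010(✓)  101011(✓)  101110(✓)  110000(✓)  110011(✓)  110100(✓)  110110(✓)  111011(✓)  111110(✓)
size-2^1 implicants → -00101  -11011  000-01  0001-1  00010-  011-11  01101-  1-0000  1-1011  1-1110  101-10  10101-  11-011  11-110  110-00  1101-0
Unchecked terms (primes): -00101, -11011, 000-01, 000010, 0001-1, 00010-, 011-11, 01101-, 1-0000, 1-1011, 1-1110, 101-10, 10101-, 11-011, 11-110, 110-00, 1101-0
Minterm coverage:
  m1 ⊆ 000-01 [E]
  m4 ⊆ 00010- [E]
  m5 ⊆ -00101,000-01,0001-1,00010-
  m7 ⊆ 0001-1 [E]
  m26 ⊆ 01101- [E]
  m27 ⊆ -11011,011-11,01101-
  m31 ⊆ 011-11 [E]
  m32 ⊆ 1-0000 [E]
  m42 ⊆ 101-10,10101-
  m43 ⊆ 1-1011,10101-
  m46 ⊆ 1-1110,101-10
  m48 ⊆ 1-0000,110-00
  m51 ⊆ 11-011 [E]
  m52 ⊆ 110-00,1101-0
  m54 ⊆ 11-110,1101-0
  m59 ⊆ -11011,1-1011,11-011
  m62 ⊆ 1-1110,11-110
E = {000-01, 0001-1, 00010-, 011-11, 01101-, 1-0000, 11-011}

YES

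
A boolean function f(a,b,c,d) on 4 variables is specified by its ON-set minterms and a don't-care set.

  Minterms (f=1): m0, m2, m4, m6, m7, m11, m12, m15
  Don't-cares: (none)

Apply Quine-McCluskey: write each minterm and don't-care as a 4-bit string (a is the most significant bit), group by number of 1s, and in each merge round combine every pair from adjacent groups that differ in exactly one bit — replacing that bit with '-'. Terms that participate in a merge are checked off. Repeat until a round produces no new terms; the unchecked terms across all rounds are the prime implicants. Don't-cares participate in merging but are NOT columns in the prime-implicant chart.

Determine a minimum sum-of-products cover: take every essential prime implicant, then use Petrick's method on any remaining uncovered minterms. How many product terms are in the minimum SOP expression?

Round 0: 0000✓ 0010✓ 0100✓ 0110✓ 0111✓ 1011✓ 1100✓ 1111✓
Round 1: -100 -111 0-00✓ 0-10✓ 00-0✓ 01-0✓ 011- 1-11
Round 2: 0--0
PIs = {-100, -111, 0--0, 011-, 1-11}
Coverage chart:
  m0: 0--0 ←essential
  m2: 0--0 ←essential
  m4: -100,0--0
  m6: 0--0,011-
  m7: -111,011-
  m11: 1-11 ←essential
  m12: -100 ←essential
  m15: -111,1-11
Essential: -100, 0--0, 1-11
Petrick residual → -111
Min cover (4 terms): bc'd' + bcd + a'd' + acd

4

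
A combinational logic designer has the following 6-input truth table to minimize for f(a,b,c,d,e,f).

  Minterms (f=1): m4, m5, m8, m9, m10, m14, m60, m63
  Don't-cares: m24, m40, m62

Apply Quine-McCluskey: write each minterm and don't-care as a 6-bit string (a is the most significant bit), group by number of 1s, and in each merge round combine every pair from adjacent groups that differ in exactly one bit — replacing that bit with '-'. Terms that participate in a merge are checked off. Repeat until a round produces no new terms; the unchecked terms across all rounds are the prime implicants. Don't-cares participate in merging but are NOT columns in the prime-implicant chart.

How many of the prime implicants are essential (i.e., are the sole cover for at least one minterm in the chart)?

size-2^0 implicants → 000100(✓)  000101(✓)  001000(✓)  001001(✓)  001010(✓)  001110(✓)  011000(✓)  101000(✓)  111100(✓)  111110(✓)  111111(✓)
size-2^1 implicants → -01000  0-1000  00010-  001-10  0010-0  00100-  1111-0  11111-
Unchecked terms (primes): -01000, 0-1000, 00010-, 001-10, 0010-0, 00100-, 1111-0, 11111-
Minterm coverage:
  m4 ⊆ 00010- [E]
  m5 ⊆ 00010- [E]
  m8 ⊆ -01000,0-1000,0010-0,00100-
  m9 ⊆ 00100- [E]
  m10 ⊆ 001-10,0010-0
  m14 ⊆ 001-10 [E]
  m60 ⊆ 1111-0 [E]
  m63 ⊆ 11111- [E]
E = {00010-, 001-10, 00100-, 1111-0, 11111-}

5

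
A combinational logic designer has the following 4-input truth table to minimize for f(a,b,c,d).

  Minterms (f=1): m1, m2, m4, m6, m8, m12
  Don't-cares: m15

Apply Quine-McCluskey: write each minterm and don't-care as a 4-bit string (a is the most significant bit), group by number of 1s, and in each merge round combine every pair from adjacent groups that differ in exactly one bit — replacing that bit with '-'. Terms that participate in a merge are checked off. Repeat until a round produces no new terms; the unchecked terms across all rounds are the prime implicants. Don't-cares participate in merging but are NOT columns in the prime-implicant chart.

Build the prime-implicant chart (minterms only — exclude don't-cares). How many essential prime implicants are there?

Round 0: 0001 0010✓ 0100✓ 0110✓ 1000✓ 1100✓ 1111
Round 1: -100 0-10 01-0 1-00
PIs = {-100, 0-10, 0001, 01-0, 1-00, 1111}
Coverage chart:
  m1: 0001 ←essential
  m2: 0-10 ←essential
  m4: -100,01-0
  m6: 0-10,01-0
  m8: 1-00 ←essential
  m12: -100,1-00
Essential: 0-10, 0001, 1-00

3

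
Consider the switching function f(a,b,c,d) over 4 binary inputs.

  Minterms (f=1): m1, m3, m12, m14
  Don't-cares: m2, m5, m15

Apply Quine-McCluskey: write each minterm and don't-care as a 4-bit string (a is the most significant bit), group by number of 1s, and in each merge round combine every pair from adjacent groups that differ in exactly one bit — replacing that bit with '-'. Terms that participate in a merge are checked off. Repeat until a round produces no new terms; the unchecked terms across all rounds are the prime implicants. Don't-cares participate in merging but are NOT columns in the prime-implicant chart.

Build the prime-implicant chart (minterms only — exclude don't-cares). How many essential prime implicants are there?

[col 0] 0001*, 0010*, 0011*, 0101*, 1100*, 1110*, 1111*
[col 1] 0-01, 00-1, 001-, 11-0, 111-
Prime implicants: 0-01, 00-1, 001-, 11-0, 111-
PI chart (minterm → PIs covering it):
  1 | 0-01,00-1
  3 | 00-1,001-
  12 | 11-0  (sole → essential)
  14 | 11-0,111-
Essential prime implicants: 11-0

1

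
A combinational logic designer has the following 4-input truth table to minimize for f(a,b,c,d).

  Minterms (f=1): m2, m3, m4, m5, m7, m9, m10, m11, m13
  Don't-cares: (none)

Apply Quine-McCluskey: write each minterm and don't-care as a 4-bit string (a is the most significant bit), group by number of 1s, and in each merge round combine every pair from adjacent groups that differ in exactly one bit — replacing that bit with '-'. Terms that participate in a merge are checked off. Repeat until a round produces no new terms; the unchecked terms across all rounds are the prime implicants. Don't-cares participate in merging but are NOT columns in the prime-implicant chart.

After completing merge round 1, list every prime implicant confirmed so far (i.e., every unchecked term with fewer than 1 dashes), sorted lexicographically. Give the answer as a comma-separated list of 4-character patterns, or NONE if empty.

size-2^0 implicants → 0010(✓)  0011(✓)  0100(✓)  0101(✓)  0111(✓)  1001(✓)  1010(✓)  1011(✓)  1101(✓)
size-2^1 implicants → -010(✓)  -011(✓)  -101  0-11  001-(✓)  01-1  010-  1-01  10-1  101-(✓)
size-2^2 implicants → -01-
Unchecked terms (primes): -01-, -101, 0-11, 01-1, 010-, 1-01, 10-1

NONE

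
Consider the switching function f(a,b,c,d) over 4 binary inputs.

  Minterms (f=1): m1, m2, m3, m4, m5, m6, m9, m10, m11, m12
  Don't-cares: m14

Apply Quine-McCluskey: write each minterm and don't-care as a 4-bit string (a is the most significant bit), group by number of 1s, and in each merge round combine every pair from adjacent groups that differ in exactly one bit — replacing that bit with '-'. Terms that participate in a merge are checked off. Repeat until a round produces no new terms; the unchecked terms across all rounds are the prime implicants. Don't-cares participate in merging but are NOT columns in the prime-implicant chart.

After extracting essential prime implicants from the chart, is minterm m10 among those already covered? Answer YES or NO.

NO

[col 0] 0001*, 0010*, 0011*, 0100*, 0101*, 0110*, 1001*, 1010*, 1011*, 1100*, 1110*
[col 1] -001*, -010*, -011*, -100*, -110*, 0-01, 0-10*, 00-1*, 001-*, 01-0*, 010-, 1-10*, 10-1*, 101-*, 11-0*
[col 2] --10, -0-1, -01-, -1-0
Prime implicants: --10, -0-1, -01-, -1-0, 0-01, 010-
PI chart (minterm → PIs covering it):
  1 | -0-1,0-01
  2 | --10,-01-
  3 | -0-1,-01-
  4 | -1-0,010-
  5 | 0-01,010-
  6 | --10,-1-0
  9 | -0-1  (sole → essential)
  10 | --10,-01-
  11 | -0-1,-01-
  12 | -1-0  (sole → essential)
Essential prime implicants: -0-1, -1-0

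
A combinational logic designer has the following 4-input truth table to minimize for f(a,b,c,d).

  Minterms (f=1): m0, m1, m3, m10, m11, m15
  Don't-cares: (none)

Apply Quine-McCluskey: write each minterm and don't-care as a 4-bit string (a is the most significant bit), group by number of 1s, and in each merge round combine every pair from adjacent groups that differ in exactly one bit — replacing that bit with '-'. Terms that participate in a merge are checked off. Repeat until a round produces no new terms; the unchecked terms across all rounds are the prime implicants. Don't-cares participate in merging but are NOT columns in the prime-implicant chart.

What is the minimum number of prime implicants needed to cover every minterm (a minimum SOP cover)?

size-2^0 implicants → 0000(✓)  0001(✓)  0011(✓)  1010(✓)  1011(✓)  1111(✓)
size-2^1 implicants → -011  00-1  000-  1-11  101-
Unchecked terms (primes): -011, 00-1, 000-, 1-11, 101-
Minterm coverage:
  m0 ⊆ 000- [E]
  m1 ⊆ 00-1,000-
  m3 ⊆ -011,00-1
  m10 ⊆ 101- [E]
  m11 ⊆ -011,1-11,101-
  m15 ⊆ 1-11 [E]
E = {000-, 1-11, 101-}
Petrick residual → -011
Cover = b'cd + a'b'c' + acd + ab'c  |cover|=4

4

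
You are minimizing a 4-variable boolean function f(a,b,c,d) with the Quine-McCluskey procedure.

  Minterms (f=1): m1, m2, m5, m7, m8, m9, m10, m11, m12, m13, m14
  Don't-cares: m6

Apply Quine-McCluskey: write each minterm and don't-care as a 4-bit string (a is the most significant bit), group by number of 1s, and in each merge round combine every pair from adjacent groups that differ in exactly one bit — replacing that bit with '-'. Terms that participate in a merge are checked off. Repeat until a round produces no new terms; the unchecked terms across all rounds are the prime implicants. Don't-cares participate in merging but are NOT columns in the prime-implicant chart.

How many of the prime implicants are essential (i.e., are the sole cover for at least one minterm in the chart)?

3

[col 0] 0001*, 0010*, 0101*, 0110*, 0111*, 1000*, 1001*, 1010*, 1011*, 1100*, 1101*, 1110*
[col 1] -001*, -010*, -101*, -110*, 0-01*, 0-10*, 01-1, 011-, 1-00*, 1-01*, 1-10*, 10-0*, 10-1*, 100-*, 101-*, 11-0*, 110-*
[col 2] --01, --10, 1--0, 1-0-, 10--
Prime implicants: --01, --10, 01-1, 011-, 1--0, 1-0-, 10--
PI chart (minterm → PIs covering it):
  1 | --01  (sole → essential)
  2 | --10  (sole → essential)
  5 | --01,01-1
  7 | 01-1,011-
  8 | 1--0,1-0-,10--
  9 | --01,1-0-,10--
  10 | --10,1--0,10--
  11 | 10--  (sole → essential)
  12 | 1--0,1-0-
  13 | --01,1-0-
  14 | --10,1--0
Essential prime implicants: --01, --10, 10--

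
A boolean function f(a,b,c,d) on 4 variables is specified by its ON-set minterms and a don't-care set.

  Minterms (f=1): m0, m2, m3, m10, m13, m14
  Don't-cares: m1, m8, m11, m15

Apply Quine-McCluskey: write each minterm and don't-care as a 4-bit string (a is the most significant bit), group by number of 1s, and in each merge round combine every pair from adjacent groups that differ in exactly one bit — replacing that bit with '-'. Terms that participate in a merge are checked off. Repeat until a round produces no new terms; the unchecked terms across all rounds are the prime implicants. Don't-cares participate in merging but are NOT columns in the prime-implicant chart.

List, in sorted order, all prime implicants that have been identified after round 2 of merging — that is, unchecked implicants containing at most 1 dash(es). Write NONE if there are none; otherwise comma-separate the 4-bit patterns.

11-1

Round 0: 0000✓ 0001✓ 0010✓ 0011✓ 1000✓ 1010✓ 1011✓ 1101✓ 1110✓ 1111✓
Round 1: -000✓ -010✓ -011✓ 00-0✓ 00-1✓ 000-✓ 001-✓ 1-10✓ 1-11✓ 10-0✓ 101-✓ 11-1 111-✓
Round 2: -0-0 -01- 00-- 1-1-
PIs = {-0-0, -01-, 00--, 1-1-, 11-1}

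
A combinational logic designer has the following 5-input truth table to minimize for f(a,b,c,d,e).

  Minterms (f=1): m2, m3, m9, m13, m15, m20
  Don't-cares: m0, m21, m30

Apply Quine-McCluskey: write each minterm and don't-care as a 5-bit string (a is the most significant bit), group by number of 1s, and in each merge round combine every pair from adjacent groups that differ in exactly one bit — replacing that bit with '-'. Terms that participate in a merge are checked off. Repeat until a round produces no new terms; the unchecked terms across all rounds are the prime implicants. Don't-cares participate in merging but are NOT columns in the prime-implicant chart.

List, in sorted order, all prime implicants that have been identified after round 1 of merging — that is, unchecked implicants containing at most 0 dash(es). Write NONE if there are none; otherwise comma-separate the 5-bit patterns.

11110

[col 0] 00000*, 00010*, 00011*, 01001*, 01101*, 01111*, 10100*, 10101*, 11110
[col 1] 000-0, 0001-, 01-01, 011-1, 1010-
Prime implicants: 000-0, 0001-, 01-01, 011-1, 1010-, 11110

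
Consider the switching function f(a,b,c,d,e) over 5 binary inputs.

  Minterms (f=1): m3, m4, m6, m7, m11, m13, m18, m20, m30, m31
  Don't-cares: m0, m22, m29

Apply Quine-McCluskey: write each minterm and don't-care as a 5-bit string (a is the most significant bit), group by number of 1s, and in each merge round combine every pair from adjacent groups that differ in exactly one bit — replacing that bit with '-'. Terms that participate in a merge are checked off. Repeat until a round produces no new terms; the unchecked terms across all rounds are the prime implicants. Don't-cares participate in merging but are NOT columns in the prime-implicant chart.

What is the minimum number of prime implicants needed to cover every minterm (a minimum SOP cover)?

size-2^0 implicants → 00000(✓)  00011(✓)  00100(✓)  00110(✓)  00111(✓)  01011(✓)  01101(✓)  10010(✓)  10100(✓)  10110(✓)  11101(✓)  11110(✓)  11111(✓)
size-2^1 implicants → -0100(✓)  -0110(✓)  -1101  0-011  00-00  00-11  001-0(✓)  0011-  1-110  10-10  101-0(✓)  111-1  1111-
size-2^2 implicants → -01-0
Unchecked terms (primes): -01-0, -1101, 0-011, 00-00, 00-11, 0011-, 1-110, 10-10, 111-1, 1111-
Minterm coverage:
  m3 ⊆ 0-011,00-11
  m4 ⊆ -01-0,00-00
  m6 ⊆ -01-0,0011-
  m7 ⊆ 00-11,0011-
  m11 ⊆ 0-011 [E]
  m13 ⊆ -1101 [E]
  m18 ⊆ 10-10 [E]
  m20 ⊆ -01-0 [E]
  m30 ⊆ 1-110,1111-
  m31 ⊆ 111-1,1111-
E = {-01-0, -1101, 0-011, 10-10}
Petrick residual → 00-11, 1111-
Cover = b'ce' + bcd'e + a'c'de + a'b'de + ab'de' + abcd  |cover|=6

6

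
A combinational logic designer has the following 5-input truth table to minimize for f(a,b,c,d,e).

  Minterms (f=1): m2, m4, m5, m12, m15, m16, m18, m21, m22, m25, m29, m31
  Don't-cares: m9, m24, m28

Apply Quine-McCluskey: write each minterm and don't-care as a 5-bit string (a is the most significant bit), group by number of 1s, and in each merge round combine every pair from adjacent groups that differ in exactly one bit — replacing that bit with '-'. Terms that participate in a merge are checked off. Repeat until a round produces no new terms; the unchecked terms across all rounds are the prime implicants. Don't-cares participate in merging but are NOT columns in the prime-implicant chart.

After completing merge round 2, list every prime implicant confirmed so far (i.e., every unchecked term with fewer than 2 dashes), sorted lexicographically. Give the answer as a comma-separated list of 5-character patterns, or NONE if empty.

-0010, -0101, -1001, -1100, -1111, 0-100, 0010-, 1-000, 1-101, 10-10, 100-0, 111-1

Round 0: 00010✓ 00100✓ 00101✓ 01001✓ 01100✓ 01111✓ 10000✓ 10010✓ 10101✓ 10110✓ 11000✓ 11001✓ 11100✓ 11101✓ 11111✓
Round 1: -0010 -0101 -1001 -1100 -1111 0-100 0010- 1-000 1-101 10-10 100-0 11-00✓ 11-01✓ 1100-✓ 111-1 1110-✓
Round 2: 11-0-
PIs = {-0010, -0101, -1001, -1100, -1111, 0-100, 0010-, 1-000, 1-101, 10-10, 100-0, 11-0-, 111-1}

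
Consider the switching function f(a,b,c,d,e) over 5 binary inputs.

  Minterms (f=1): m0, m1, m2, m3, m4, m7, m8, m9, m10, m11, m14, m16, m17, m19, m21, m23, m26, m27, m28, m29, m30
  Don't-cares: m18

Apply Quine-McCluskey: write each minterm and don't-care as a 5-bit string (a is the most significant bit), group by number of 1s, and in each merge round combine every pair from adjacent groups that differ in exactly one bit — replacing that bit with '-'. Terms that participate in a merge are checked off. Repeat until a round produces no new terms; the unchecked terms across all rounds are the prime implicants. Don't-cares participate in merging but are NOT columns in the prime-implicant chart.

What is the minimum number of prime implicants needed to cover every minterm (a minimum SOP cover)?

8

[col 0] 00000*, 00001*, 00010*, 00011*, 00100*, 00111*, 01000*, 01001*, 01010*, 01011*, 01110*, 10000*, 10001*, 10010*, 10011*, 10101*, 10111*, 11010*, 11011*, 11100*, 11101*, 11110*
[col 1] -0000*, -0001*, -0010*, -0011*, -0111*, -1010*, -1011*, -1110*, 0-000*, 0-001*, 0-010*, 0-011*, 00-00, 00-11*, 000-0*, 000-1*, 0000-*, 0001-*, 01-10*, 010-0*, 010-1*, 0100-*, 0101-*, 1-010*, 1-011*, 1-101, 10-01*, 10-11*, 100-0*, 100-1*, 1000-*, 1001-*, 101-1*, 11-10*, 1101-*, 111-0, 1110-
[col 2] --010*, --011*, -0-11, -00-0*, -00-1*, -000-*, -001-*, -1-10, -101-*, 0-0-0*, 0-0-1*, 0-00-*, 0-01-*, 000--*, 010--*, 1-01-*, 10--1, 100--*
[col 3] --01-, -00--, 0-0--
Prime implicants: --01-, -0-11, -00--, -1-10, 0-0--, 00-00, 1-101, 10--1, 111-0, 1110-
PI chart (minterm → PIs covering it):
  0 | -00--,0-0--,00-00
  1 | -00--,0-0--
  2 | --01-,-00--,0-0--
  3 | --01-,-0-11,-00--,0-0--
  4 | 00-00  (sole → essential)
  7 | -0-11  (sole → essential)
  8 | 0-0--  (sole → essential)
  9 | 0-0--  (sole → essential)
  10 | --01-,-1-10,0-0--
  11 | --01-,0-0--
  14 | -1-10  (sole → essential)
  16 | -00--  (sole → essential)
  17 | -00--,10--1
  19 | --01-,-0-11,-00--,10--1
  21 | 1-101,10--1
  23 | -0-11,10--1
  26 | --01-,-1-10
  27 | --01-  (sole → essential)
  28 | 111-0,1110-
  29 | 1-101,1110-
  30 | -1-10,111-0
Essential prime implicants: --01-, -0-11, -00--, -1-10, 0-0--, 00-00
Petrick residual → 1-101, 111-0
Minimum SOP uses 8 PIs: c'd + b'de + b'c' + bde' + a'c' + a'b'd'e' + acd'e + abce'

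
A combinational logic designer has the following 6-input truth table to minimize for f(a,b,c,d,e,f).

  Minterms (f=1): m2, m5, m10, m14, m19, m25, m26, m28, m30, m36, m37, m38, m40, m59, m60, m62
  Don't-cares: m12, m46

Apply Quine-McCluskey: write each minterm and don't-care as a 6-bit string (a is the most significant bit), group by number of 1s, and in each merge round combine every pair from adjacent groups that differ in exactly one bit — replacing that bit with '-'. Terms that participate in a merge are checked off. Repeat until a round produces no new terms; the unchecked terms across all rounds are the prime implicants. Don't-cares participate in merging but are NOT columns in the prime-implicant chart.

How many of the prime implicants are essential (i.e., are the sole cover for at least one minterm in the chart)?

[col 0] 000010*, 000101*, 001010*, 001100*, 001110*, 010011, 011001, 011010*, 011100*, 011110*, 100100*, 100101*, 100110*, 101000, 101110*, 111011, 111100*, 111110*
[col 1] -00101, -01110*, -11100*, -11110*, 0-1010*, 0-1100*, 0-1110*, 00-010, 001-10*, 0011-0*, 011-10*, 0111-0*, 1-1110*, 10-110, 1001-0, 10010-, 1111-0*
[col 2] --1110, -111-0, 0-1-10, 0-11-0
Prime implicants: --1110, -00101, -111-0, 0-1-10, 0-11-0, 00-010, 010011, 011001, 10-110, 1001-0, 10010-, 101000, 111011
PI chart (minterm → PIs covering it):
  2 | 00-010  (sole → essential)
  5 | -00101  (sole → essential)
  10 | 0-1-10,00-010
  14 | --1110,0-1-10,0-11-0
  19 | 010011  (sole → essential)
  25 | 011001  (sole → essential)
  26 | 0-1-10  (sole → essential)
  28 | -111-0,0-11-0
  30 | --1110,-111-0,0-1-10,0-11-0
  36 | 1001-0,10010-
  37 | -00101,10010-
  38 | 10-110,1001-0
  40 | 101000  (sole → essential)
  59 | 111011  (sole → essential)
  60 | -111-0  (sole → essential)
  62 | --1110,-111-0
Essential prime implicants: -00101, -111-0, 0-1-10, 00-010, 010011, 011001, 101000, 111011

8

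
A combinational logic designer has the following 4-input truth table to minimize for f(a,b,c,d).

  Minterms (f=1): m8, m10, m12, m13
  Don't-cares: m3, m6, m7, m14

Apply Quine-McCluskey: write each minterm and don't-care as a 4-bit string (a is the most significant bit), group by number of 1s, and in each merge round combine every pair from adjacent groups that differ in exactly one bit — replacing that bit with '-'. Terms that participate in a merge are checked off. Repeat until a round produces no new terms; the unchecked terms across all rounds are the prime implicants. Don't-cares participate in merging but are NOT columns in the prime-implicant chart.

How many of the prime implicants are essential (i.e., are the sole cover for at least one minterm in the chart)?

Round 0: 0011✓ 0110✓ 0111✓ 1000✓ 1010✓ 1100✓ 1101✓ 1110✓
Round 1: -110 0-11 011- 1-00✓ 1-10✓ 10-0✓ 11-0✓ 110-
Round 2: 1--0
PIs = {-110, 0-11, 011-, 1--0, 110-}
Coverage chart:
  m8: 1--0 ←essential
  m10: 1--0 ←essential
  m12: 1--0,110-
  m13: 110- ←essential
Essential: 1--0, 110-

2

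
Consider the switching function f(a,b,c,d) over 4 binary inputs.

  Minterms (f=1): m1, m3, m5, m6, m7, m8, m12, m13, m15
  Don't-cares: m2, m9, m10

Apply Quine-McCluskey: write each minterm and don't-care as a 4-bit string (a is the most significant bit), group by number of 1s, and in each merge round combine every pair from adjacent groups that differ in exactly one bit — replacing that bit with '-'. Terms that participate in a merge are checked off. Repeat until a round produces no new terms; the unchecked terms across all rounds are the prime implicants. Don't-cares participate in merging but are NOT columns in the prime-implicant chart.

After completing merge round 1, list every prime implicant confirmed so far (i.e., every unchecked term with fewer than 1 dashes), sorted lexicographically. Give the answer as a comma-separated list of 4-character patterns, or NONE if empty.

NONE

[col 0] 0001*, 0010*, 0011*, 0101*, 0110*, 0111*, 1000*, 1001*, 1010*, 1100*, 1101*, 1111*
[col 1] -001*, -010, -101*, -111*, 0-01*, 0-10*, 0-11*, 00-1*, 001-*, 01-1*, 011-*, 1-00*, 1-01*, 10-0, 100-*, 11-1*, 110-*
[col 2] --01, -1-1, 0--1, 0-1-, 1-0-
Prime implicants: --01, -010, -1-1, 0--1, 0-1-, 1-0-, 10-0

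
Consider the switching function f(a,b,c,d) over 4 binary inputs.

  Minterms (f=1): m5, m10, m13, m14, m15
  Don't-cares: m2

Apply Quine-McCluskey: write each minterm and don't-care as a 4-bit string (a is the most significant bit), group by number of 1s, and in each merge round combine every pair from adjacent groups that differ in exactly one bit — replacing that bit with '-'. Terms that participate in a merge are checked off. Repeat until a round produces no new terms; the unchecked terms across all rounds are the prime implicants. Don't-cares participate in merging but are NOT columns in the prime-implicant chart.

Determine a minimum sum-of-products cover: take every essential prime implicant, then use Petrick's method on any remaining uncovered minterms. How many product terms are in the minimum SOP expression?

[col 0] 0010*, 0101*, 1010*, 1101*, 1110*, 1111*
[col 1] -010, -101, 1-10, 11-1, 111-
Prime implicants: -010, -101, 1-10, 11-1, 111-
PI chart (minterm → PIs covering it):
  5 | -101  (sole → essential)
  10 | -010,1-10
  13 | -101,11-1
  14 | 1-10,111-
  15 | 11-1,111-
Essential prime implicants: -101
Petrick residual → -010, 111-
Minimum SOP uses 3 PIs: b'cd' + bc'd + abc

3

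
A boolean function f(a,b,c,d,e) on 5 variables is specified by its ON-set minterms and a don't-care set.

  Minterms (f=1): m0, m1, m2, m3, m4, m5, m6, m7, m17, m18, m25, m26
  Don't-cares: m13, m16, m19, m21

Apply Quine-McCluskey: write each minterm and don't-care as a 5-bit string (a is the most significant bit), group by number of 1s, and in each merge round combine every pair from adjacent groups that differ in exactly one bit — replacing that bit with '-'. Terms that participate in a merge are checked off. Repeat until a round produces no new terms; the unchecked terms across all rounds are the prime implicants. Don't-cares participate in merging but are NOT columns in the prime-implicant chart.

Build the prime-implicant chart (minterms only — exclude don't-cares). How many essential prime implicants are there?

Round 0: 00000✓ 00001✓ 00010✓ 00011✓ 00100✓ 00101✓ 00110✓ 00111✓ 01101✓ 10000✓ 10001✓ 10010✓ 10011✓ 10101✓ 11001✓ 11010✓
Round 1: -0000✓ -0001✓ -0010✓ -0011✓ -0101✓ 0-101 00-00✓ 00-01✓ 00-10✓ 00-11✓ 000-0✓ 000-1✓ 0000-✓ 0001-✓ 001-0✓ 001-1✓ 0010-✓ 0011-✓ 1-001 1-010 10-01✓ 100-0✓ 100-1✓ 1000-✓ 1001-✓
Round 2: -0-01 -00-0✓ -00-1✓ -000-✓ -001-✓ 00--0✓ 00--1✓ 00-0-✓ 00-1-✓ 000--✓ 001--✓ 100--✓
Round 3: -00-- 00---
PIs = {-0-01, -00--, 0-101, 00---, 1-001, 1-010}
Coverage chart:
  m0: -00--,00---
  m1: -0-01,-00--,00---
  m2: -00--,00---
  m3: -00--,00---
  m4: 00--- ←essential
  m5: -0-01,0-101,00---
  m6: 00--- ←essential
  m7: 00--- ←essential
  m17: -0-01,-00--,1-001
  m18: -00--,1-010
  m25: 1-001 ←essential
  m26: 1-010 ←essential
Essential: 00---, 1-001, 1-010

3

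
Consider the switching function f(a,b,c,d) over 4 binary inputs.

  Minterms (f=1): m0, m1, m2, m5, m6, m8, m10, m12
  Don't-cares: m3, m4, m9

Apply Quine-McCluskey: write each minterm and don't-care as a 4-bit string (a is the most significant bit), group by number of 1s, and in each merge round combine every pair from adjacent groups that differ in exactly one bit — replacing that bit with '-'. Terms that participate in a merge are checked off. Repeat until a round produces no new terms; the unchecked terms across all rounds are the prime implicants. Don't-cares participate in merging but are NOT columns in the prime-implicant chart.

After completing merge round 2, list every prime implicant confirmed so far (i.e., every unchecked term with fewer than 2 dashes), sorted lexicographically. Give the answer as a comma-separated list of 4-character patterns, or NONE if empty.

size-2^0 implicants → 0000(✓)  0001(✓)  0010(✓)  0011(✓)  0100(✓)  0101(✓)  0110(✓)  1000(✓)  1001(✓)  1010(✓)  1100(✓)
size-2^1 implicants → -000(✓)  -001(✓)  -010(✓)  -100(✓)  0-00(✓)  0-01(✓)  0-10(✓)  00-0(✓)  00-1(✓)  000-(✓)  001-(✓)  01-0(✓)  010-(✓)  1-00(✓)  10-0(✓)  100-(✓)
size-2^2 implicants → --00  -0-0  -00-  0--0  0-0-  00--
Unchecked terms (primes): --00, -0-0, -00-, 0--0, 0-0-, 00--

NONE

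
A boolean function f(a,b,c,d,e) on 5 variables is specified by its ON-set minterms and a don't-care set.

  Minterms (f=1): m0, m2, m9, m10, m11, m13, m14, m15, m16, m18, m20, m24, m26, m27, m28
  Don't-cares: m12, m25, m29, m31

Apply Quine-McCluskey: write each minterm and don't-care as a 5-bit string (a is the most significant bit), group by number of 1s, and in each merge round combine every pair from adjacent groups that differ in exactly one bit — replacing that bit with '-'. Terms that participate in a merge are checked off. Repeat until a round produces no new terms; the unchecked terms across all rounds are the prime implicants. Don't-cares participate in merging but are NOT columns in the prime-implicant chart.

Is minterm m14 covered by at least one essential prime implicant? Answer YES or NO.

NO

Round 0: 00000✓ 00010✓ 01001✓ 01010✓ 01011✓ 01100✓ 01101✓ 01110✓ 01111✓ 10000✓ 10010✓ 10100✓ 11000✓ 11001✓ 11010✓ 11011✓ 11100✓ 11101✓ 11111✓
Round 1: -0000✓ -0010✓ -1001✓ -1010✓ -1011✓ -1100✓ -1101✓ -1111✓ 0-010✓ 000-0✓ 01-01✓ 01-10✓ 01-11✓ 010-1✓ 0101-✓ 011-0✓ 011-1✓ 0110-✓ 0111-✓ 1-000✓ 1-010✓ 1-100✓ 10-00✓ 100-0✓ 11-00✓ 11-01✓ 11-11✓ 110-0✓ 110-1✓ 1100-✓ 1101-✓ 111-1✓ 1110-✓
Round 2: --010 -00-0 -1-01✓ -1-11✓ -10-1✓ -101- -11-1✓ -110- 01--1✓ 01-1- 011-- 1--00 1-0-0 11--1✓ 11-0- 110--
Round 3: -1--1
PIs = {--010, -00-0, -1--1, -101-, -110-, 01-1-, 011--, 1--00, 1-0-0, 11-0-, 110--}
Coverage chart:
  m0: -00-0 ←essential
  m2: --010,-00-0
  m9: -1--1 ←essential
  m10: --010,-101-,01-1-
  m11: -1--1,-101-,01-1-
  m13: -1--1,-110-,011--
  m14: 01-1-,011--
  m15: -1--1,01-1-,011--
  m16: -00-0,1--00,1-0-0
  m18: --010,-00-0,1-0-0
  m20: 1--00 ←essential
  m24: 1--00,1-0-0,11-0-,110--
  m26: --010,-101-,1-0-0,110--
  m27: -1--1,-101-,110--
  m28: -110-,1--00,11-0-
Essential: -00-0, -1--1, 1--00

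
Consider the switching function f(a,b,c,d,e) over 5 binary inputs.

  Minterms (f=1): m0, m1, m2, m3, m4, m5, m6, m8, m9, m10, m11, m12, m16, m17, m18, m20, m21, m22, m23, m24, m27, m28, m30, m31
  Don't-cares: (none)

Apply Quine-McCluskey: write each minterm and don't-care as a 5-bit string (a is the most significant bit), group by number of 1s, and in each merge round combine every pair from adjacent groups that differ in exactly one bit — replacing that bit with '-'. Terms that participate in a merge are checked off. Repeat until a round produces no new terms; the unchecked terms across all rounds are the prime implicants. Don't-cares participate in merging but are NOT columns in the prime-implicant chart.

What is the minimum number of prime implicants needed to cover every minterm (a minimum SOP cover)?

[col 0] 00000*, 00001*, 00010*, 00011*, 00100*, 00101*, 00110*, 01000*, 01001*, 01010*, 01011*, 01100*, 10000*, 10001*, 10010*, 10100*, 10101*, 10110*, 10111*, 11000*, 11011*, 11100*, 11110*, 11111*
[col 1] -0000*, -0001*, -0010*, -0100*, -0101*, -0110*, -1000*, -1011, -1100*, 0-000*, 0-001*, 0-010*, 0-011*, 0-100*, 00-00*, 00-01*, 00-10*, 000-0*, 000-1*, 0000-*, 0001-*, 001-0*, 0010-*, 01-00*, 010-0*, 010-1*, 0100-*, 0101-*, 1-000*, 1-100*, 1-110*, 1-111*, 10-00*, 10-01*, 10-10*, 100-0*, 1000-*, 101-0*, 101-1*, 1010-*, 1011-*, 11-00*, 11-11, 111-0*, 1111-*
[col 2] --000*, --100*, -0-00*, -0-01*, -0-10*, -00-0*, -000-*, -01-0*, -010-*, -1-00*, 0--00*, 0-0-0*, 0-0-1*, 0-00-*, 0-01-*, 00--0*, 00-0-*, 000--*, 010--*, 1--00*, 1-1-0, 1-11-, 10--0*, 10-0-*, 101--
[col 3] ---00, -0--0, -0-0-, 0-0--
Prime implicants: ---00, -0--0, -0-0-, -1011, 0-0--, 1-1-0, 1-11-, 101--, 11-11
PI chart (minterm → PIs covering it):
  0 | ---00,-0--0,-0-0-,0-0--
  1 | -0-0-,0-0--
  2 | -0--0,0-0--
  3 | 0-0--  (sole → essential)
  4 | ---00,-0--0,-0-0-
  5 | -0-0-  (sole → essential)
  6 | -0--0  (sole → essential)
  8 | ---00,0-0--
  9 | 0-0--  (sole → essential)
  10 | 0-0--  (sole → essential)
  11 | -1011,0-0--
  12 | ---00  (sole → essential)
  16 | ---00,-0--0,-0-0-
  17 | -0-0-  (sole → essential)
  18 | -0--0  (sole → essential)
  20 | ---00,-0--0,-0-0-,1-1-0,101--
  21 | -0-0-,101--
  22 | -0--0,1-1-0,1-11-,101--
  23 | 1-11-,101--
  24 | ---00  (sole → essential)
  27 | -1011,11-11
  28 | ---00,1-1-0
  30 | 1-1-0,1-11-
  31 | 1-11-,11-11
Essential prime implicants: ---00, -0--0, -0-0-, 0-0--
Petrick residual → -1011, 1-11-
Minimum SOP uses 6 PIs: d'e' + b'e' + b'd' + bc'de + a'c' + acd

6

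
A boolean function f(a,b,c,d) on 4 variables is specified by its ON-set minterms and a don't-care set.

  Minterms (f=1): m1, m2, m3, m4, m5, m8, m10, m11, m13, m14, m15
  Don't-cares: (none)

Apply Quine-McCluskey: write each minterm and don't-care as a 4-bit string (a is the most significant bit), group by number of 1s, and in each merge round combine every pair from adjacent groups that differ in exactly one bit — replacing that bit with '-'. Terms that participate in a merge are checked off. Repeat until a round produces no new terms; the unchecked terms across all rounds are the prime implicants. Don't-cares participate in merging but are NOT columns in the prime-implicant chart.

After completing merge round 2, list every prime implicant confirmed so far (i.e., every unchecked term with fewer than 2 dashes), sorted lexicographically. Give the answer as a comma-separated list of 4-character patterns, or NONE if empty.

-101, 0-01, 00-1, 010-, 10-0, 11-1

[col 0] 0001*, 0010*, 0011*, 0100*, 0101*, 1000*, 1010*, 1011*, 1101*, 1110*, 1111*
[col 1] -010*, -011*, -101, 0-01, 00-1, 001-*, 010-, 1-10*, 1-11*, 10-0, 101-*, 11-1, 111-*
[col 2] -01-, 1-1-
Prime implicants: -01-, -101, 0-01, 00-1, 010-, 1-1-, 10-0, 11-1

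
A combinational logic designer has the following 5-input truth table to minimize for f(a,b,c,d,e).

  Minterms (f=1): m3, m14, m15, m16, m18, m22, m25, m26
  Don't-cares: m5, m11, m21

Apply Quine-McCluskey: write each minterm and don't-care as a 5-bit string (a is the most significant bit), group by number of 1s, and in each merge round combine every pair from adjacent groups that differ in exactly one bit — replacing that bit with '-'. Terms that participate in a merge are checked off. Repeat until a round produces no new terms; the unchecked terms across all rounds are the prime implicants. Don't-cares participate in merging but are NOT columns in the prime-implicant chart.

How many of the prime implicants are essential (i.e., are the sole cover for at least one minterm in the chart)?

[col 0] 00011*, 00101*, 01011*, 01110*, 01111*, 10000*, 10010*, 10101*, 10110*, 11001, 11010*
[col 1] -0101, 0-011, 01-11, 0111-, 1-010, 10-10, 100-0
Prime implicants: -0101, 0-011, 01-11, 0111-, 1-010, 10-10, 100-0, 11001
PI chart (minterm → PIs covering it):
  3 | 0-011  (sole → essential)
  14 | 0111-  (sole → essential)
  15 | 01-11,0111-
  16 | 100-0  (sole → essential)
  18 | 1-010,10-10,100-0
  22 | 10-10  (sole → essential)
  25 | 11001  (sole → essential)
  26 | 1-010  (sole → essential)
Essential prime implicants: 0-011, 0111-, 1-010, 10-10, 100-0, 11001

6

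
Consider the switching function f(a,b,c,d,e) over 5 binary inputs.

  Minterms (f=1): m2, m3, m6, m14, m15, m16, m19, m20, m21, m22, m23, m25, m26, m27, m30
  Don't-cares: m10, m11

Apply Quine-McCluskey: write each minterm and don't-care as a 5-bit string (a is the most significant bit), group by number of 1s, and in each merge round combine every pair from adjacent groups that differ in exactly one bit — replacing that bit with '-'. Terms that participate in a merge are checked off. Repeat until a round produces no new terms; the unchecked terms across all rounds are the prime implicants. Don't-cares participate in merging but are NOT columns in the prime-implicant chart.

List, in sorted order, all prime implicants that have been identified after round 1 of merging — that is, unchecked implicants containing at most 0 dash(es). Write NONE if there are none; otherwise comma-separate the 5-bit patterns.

size-2^0 implicants → 00010(✓)  00011(✓)  00110(✓)  01010(✓)  01011(✓)  01110(✓)  01111(✓)  10000(✓)  10011(✓)  10100(✓)  10101(✓)  10110(✓)  10111(✓)  11001(✓)  11010(✓)  11011(✓)  11110(✓)
size-2^1 implicants → -0011(✓)  -0110(✓)  -1010(✓)  -1011(✓)  -1110(✓)  0-010(✓)  0-011(✓)  0-110(✓)  00-10(✓)  0001-(✓)  01-10(✓)  01-11(✓)  0101-(✓)  0111-(✓)  1-011(✓)  1-110(✓)  10-00  10-11  101-0(✓)  101-1(✓)  1010-(✓)  1011-(✓)  11-10(✓)  110-1  1101-(✓)
size-2^2 implicants → --011  --110  -1-10  -101-  0--10  0-01-  01-1-  101--
Unchecked terms (primes): --011, --110, -1-10, -101-, 0--10, 0-01-, 01-1-, 10-00, 10-11, 101--, 110-1

NONE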